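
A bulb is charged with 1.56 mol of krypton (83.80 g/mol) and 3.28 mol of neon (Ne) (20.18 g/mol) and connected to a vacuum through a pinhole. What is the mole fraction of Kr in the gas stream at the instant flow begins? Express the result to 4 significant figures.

Effusion rate of each component ∝ n_i/√M_i (partial pressure × 1/√M).
x_Kr(eff) = (n_Kr/√M_Kr) / (n_Kr/√M_Kr + n_Ne/√M_Ne)
= (1.56/√83.80) / (1.56/√83.80 + 3.28/√20.18) = 0.1704/(0.1704 + 0.7302) = 0.1892.

0.1892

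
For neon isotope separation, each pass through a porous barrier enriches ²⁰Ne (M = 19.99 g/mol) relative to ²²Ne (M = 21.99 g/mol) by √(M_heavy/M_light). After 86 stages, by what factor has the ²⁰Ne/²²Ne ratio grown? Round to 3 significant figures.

60.4

After 86 stages the ratio has grown by (√(21.99/19.99))^86 = (21.99/19.99)^(86/2).
= 1.10005^43 = 60.4.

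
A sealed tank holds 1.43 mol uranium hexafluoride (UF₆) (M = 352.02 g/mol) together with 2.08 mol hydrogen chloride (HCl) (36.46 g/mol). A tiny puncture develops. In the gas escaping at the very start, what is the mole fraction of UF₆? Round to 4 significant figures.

0.1812

Rate_i ∝ x_i/√M_i (Graham's law weighted by mole fraction), so the effusate composition follows n_i/√M_i.
x_UF₆(eff) = (n_UF₆/√M_UF₆) / (n_UF₆/√M_UF₆ + n_HCl/√M_HCl)
= (1.43/√352.02) / (1.43/√352.02 + 2.08/√36.46) = 0.07622/(0.07622 + 0.3445) = 0.1812.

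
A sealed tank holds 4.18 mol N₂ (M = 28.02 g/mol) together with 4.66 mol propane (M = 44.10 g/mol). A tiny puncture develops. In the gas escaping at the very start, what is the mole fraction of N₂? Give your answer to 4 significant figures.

0.5295

Each component's effusion rate ∝ (its partial pressure)·(1/√M) ∝ n_i/√M_i.
x_N₂(eff) = (n_N₂/√M_N₂) / (n_N₂/√M_N₂ + n_C₃H₈/√M_C₃H₈)
= (4.18/√28.02) / (4.18/√28.02 + 4.66/√44.10) = 0.7897/(0.7897 + 0.7017) = 0.5295.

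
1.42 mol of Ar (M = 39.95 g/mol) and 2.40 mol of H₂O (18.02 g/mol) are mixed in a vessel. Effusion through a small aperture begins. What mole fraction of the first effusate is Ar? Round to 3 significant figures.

The effusion rate of species i is ∝ p_i/√M_i ∝ n_i/√M_i.
x_Ar(eff) = (n_Ar/√M_Ar) / (n_Ar/√M_Ar + n_H₂O/√M_H₂O)
= (1.42/√39.95) / (1.42/√39.95 + 2.40/√18.02) = 0.2247/(0.2247 + 0.5654) = 0.284.

0.284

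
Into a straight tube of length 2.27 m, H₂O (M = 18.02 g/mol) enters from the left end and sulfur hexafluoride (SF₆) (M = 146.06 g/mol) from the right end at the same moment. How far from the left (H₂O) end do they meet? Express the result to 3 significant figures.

1.68 m

The fronts meet when d_H₂O + d_SF₆ = L with d_H₂O/d_SF₆ = √(M_SF₆/M_H₂O) (Graham's law). Here √(M_SF₆/M_H₂O) = √(146.06/18.02) = 2.847.
With d_H₂O + d_SF₆ = 2.27 m, d_SF₆ = 2.27/(1 + 2.847) = 0.5901 m.
d_H₂O = 2.27 − 0.5901 = 1.68 m.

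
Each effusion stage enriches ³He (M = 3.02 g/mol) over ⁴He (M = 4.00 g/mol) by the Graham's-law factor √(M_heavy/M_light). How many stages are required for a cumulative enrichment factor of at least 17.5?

21

With α = √(4.00/3.02) per stage, ln α = ½ ln(1.32450) = 0.1405.
Need α^N ≥ 17.5 ⇒ N ≥ ln(17.5) / ln α = 2.862 / 0.1405 = 20.37.
Rounding up, N = 21 stages.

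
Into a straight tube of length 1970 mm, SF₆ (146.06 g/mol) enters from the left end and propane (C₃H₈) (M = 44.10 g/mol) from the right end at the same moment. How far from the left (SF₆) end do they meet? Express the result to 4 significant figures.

The fronts meet when d_SF₆ + d_C₃H₈ = L with d_SF₆/d_C₃H₈ = √(M_C₃H₈/M_SF₆) (Graham's law). Here √(M_C₃H₈/M_SF₆) = √(44.10/146.06) = 0.5495.
With d_SF₆ + d_C₃H₈ = 1970 mm, d_C₃H₈ = 1970/(1 + 0.5495) = 1271 mm.
d_SF₆ = 1970 − 1271 = 698.6 mm.

698.6 mm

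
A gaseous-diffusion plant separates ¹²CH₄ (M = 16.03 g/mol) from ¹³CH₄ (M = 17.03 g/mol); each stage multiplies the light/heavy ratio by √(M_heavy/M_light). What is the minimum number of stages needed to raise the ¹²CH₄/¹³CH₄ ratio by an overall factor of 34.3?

Per stage α = (17.03/16.03)^(1/2) = 1.06238^0.5, giving ln α = 0.03026.
Need α^N ≥ 34.3 ⇒ N ≥ ln(34.3) / ln α = 3.535 / 0.03026 = 116.84.
So at least 117 stages are needed.

117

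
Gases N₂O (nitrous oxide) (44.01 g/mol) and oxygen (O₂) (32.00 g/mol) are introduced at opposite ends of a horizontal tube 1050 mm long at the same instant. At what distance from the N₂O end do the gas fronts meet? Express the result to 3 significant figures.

483 mm

Graham's law gives d_N₂O/d_O₂ = rate_N₂O/rate_O₂ = √(M_O₂/M_N₂O) = √(32.00/44.01) = 0.8527.
With d_N₂O + d_O₂ = 1050 mm, d_O₂ = 1050/(1 + 0.8527) = 566.7 mm.
d_N₂O = 1050 − 566.7 = 483 mm.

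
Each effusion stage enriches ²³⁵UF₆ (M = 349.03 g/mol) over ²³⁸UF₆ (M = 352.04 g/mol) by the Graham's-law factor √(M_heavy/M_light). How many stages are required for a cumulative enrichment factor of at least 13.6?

Per stage α = (352.04/349.03)^(1/2) = 1.00862^0.5, giving ln α = 0.004293.
Need α^N ≥ 13.6 ⇒ N ≥ ln(13.6) / ln α = 2.610 / 0.004293 = 607.92.
Rounding up, N = 608 stages.

608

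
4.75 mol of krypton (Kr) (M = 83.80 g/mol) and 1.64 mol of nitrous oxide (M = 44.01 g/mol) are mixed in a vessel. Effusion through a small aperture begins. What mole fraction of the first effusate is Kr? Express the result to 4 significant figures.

The effusion rate of species i is ∝ p_i/√M_i ∝ n_i/√M_i.
Mole fraction of Kr in the effusate = (n_Kr/√M_Kr) / (n_Kr/√M_Kr + n_N₂O/√M_N₂O)
= (4.75/√83.80) / (4.75/√83.80 + 1.64/√44.01) = 0.5189/(0.5189 + 0.2472) = 0.6773.

0.6773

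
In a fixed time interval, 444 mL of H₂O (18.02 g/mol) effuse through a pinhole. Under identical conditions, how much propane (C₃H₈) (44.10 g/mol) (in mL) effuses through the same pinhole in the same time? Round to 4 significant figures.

By Graham's law, rate_C₃H₈/rate_H₂O = √(M_H₂O/M_C₃H₈) = √(18.02/44.10) = √0.4086 = 0.6392.
So the volume for C₃H₈ is 444 × 0.6392 = 283.8 mL.

283.8 mL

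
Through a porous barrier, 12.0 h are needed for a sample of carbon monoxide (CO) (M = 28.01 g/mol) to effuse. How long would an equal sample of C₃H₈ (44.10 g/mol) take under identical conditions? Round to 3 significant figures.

15.1 h

Using Graham's law: t_C₃H₈/t_CO = √(M_C₃H₈/M_CO) = √(44.10/28.01) = √1.574 = 1.255.
So the time for C₃H₈ is 12.0 × 1.255 = 15.1 h.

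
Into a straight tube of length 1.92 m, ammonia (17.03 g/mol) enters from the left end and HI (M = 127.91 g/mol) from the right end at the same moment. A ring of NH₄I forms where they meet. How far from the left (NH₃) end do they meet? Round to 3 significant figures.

1.41 m

Distances travelled in equal time are proportional to diffusion rates, so d_NH₃/d_HI = √(M_HI/M_NH₃) = √(127.91/17.03) = 2.741.
With d_NH₃ + d_HI = 1.92 m, d_HI = 1.92/(1 + 2.741) = 0.5133 m.
d_NH₃ = 1.92 − 0.5133 = 1.41 m.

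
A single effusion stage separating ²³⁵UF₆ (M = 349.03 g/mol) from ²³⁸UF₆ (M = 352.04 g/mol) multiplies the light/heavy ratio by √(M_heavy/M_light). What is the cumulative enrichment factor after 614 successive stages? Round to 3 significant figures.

Overall factor = α^614 with α = √(352.04/349.03), i.e. (352.04/349.03)^(614/2).
= 1.00862^307 = 14.0.

14.0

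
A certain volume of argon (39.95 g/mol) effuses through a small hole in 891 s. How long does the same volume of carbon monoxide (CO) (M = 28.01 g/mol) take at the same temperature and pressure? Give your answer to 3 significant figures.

By Graham's law, t_CO/t_Ar = √(M_CO/M_Ar) = √(28.01/39.95) = √0.7011 = 0.8373.
So the time for CO is 891 × 0.8373 = 746 s.

746 s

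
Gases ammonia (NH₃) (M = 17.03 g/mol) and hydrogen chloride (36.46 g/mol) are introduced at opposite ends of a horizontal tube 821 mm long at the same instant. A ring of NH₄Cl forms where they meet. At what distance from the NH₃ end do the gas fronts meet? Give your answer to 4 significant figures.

487.7 mm

Distances travelled in equal time are proportional to diffusion rates, so d_NH₃/d_HCl = √(M_HCl/M_NH₃) = √(36.46/17.03) = 1.463.
With d_NH₃ + d_HCl = 821 mm, d_HCl = 821/(1 + 1.463) = 333.3 mm.
d_NH₃ = 821 − 333.3 = 487.7 mm.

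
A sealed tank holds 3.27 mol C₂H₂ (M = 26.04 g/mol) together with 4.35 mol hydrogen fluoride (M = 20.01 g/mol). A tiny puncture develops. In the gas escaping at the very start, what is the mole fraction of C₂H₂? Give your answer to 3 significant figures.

Effusion rate of each component ∝ n_i/√M_i (partial pressure × 1/√M).
Mole fraction of C₂H₂ in the effusate = (n_C₂H₂/√M_C₂H₂) / (n_C₂H₂/√M_C₂H₂ + n_HF/√M_HF)
= (3.27/√26.04) / (3.27/√26.04 + 4.35/√20.01) = 0.6408/(0.6408 + 0.9724) = 0.397.

0.397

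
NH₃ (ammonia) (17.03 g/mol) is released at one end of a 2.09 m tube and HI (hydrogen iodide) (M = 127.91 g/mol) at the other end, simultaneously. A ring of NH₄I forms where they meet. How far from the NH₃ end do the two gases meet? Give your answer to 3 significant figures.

1.53 m

The fronts meet when d_NH₃ + d_HI = L with d_NH₃/d_HI = √(M_HI/M_NH₃) (Graham's law). Here √(M_HI/M_NH₃) = √(127.91/17.03) = 2.741.
With d_NH₃ + d_HI = 2.09 m, d_HI = 2.09/(1 + 2.741) = 0.5587 m.
d_NH₃ = 2.09 − 0.5587 = 1.53 m.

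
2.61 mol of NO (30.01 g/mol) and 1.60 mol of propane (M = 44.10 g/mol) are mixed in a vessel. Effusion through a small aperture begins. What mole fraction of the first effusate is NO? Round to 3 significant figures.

0.664

Rate_i ∝ x_i/√M_i (Graham's law weighted by mole fraction), so the effusate composition follows n_i/√M_i.
x_NO(eff) = (n_NO/√M_NO) / (n_NO/√M_NO + n_C₃H₈/√M_C₃H₈)
= (2.61/√30.01) / (2.61/√30.01 + 1.60/√44.10) = 0.4764/(0.4764 + 0.2409) = 0.664.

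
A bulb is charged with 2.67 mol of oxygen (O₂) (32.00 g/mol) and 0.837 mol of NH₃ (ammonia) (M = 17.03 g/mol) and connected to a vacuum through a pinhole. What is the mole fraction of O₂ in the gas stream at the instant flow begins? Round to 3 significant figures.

Effusion rate of each component ∝ n_i/√M_i (partial pressure × 1/√M).
So x_O₂ in the escaping gas = (n_O₂/√M_O₂) / Σ(n_i/√M_i)
= (2.67/√32.00) / (2.67/√32.00 + 0.837/√17.03) = 0.4720/(0.4720 + 0.2028) = 0.699.

0.699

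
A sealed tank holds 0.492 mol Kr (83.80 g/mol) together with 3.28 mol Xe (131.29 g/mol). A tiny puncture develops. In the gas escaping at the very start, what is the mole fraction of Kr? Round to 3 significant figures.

0.158

Rate_i ∝ x_i/√M_i (Graham's law weighted by mole fraction), so the effusate composition follows n_i/√M_i.
Mole fraction of Kr in the effusate = (n_Kr/√M_Kr) / (n_Kr/√M_Kr + n_Xe/√M_Xe)
= (0.492/√83.80) / (0.492/√83.80 + 3.28/√131.29) = 0.05375/(0.05375 + 0.2863) = 0.158.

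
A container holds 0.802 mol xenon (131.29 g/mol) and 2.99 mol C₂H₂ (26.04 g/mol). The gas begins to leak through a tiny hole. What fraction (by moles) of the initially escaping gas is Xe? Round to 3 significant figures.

0.107

Rate_i ∝ x_i/√M_i (Graham's law weighted by mole fraction), so the effusate composition follows n_i/√M_i.
x_Xe(eff) = (n_Xe/√M_Xe) / (n_Xe/√M_Xe + n_C₂H₂/√M_C₂H₂)
= (0.802/√131.29) / (0.802/√131.29 + 2.99/√26.04) = 0.06999/(0.06999 + 0.5859) = 0.107.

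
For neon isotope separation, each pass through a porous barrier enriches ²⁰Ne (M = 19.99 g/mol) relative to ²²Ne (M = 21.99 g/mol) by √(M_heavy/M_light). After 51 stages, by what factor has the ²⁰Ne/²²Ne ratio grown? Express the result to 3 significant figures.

Each stage multiplies the ratio by α = √(21.99/19.99), so after 51 stages the overall factor is α^51 = (21.99/19.99)^(51/2).
= 1.10005^(51/2) = 11.4.

11.4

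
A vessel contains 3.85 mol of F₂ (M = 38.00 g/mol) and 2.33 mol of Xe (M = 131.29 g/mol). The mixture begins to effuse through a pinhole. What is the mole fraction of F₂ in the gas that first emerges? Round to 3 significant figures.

0.754

Each component's effusion rate ∝ (its partial pressure)·(1/√M) ∝ n_i/√M_i.
Mole fraction of F₂ in the effusate = (n_F₂/√M_F₂) / (n_F₂/√M_F₂ + n_Xe/√M_Xe)
= (3.85/√38.00) / (3.85/√38.00 + 2.33/√131.29) = 0.6246/(0.6246 + 0.2033) = 0.754.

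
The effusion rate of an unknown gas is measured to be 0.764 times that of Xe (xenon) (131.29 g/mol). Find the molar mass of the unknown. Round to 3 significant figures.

225 g/mol

Graham's law gives rate_X/rate_Xe = √(M_Xe/M_X).
0.764 = √(131.29/M_X)
M_X = 131.29 / 0.764² = 131.29 / 0.5837 = 225 g/mol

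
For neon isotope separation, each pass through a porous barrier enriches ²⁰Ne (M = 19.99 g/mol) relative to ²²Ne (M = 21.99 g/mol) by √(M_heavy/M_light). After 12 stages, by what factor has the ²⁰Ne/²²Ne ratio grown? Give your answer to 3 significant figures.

1.77

Overall factor = α^12 with α = √(21.99/19.99), i.e. (21.99/19.99)^(12/2).
= 1.10005^6 = 1.77.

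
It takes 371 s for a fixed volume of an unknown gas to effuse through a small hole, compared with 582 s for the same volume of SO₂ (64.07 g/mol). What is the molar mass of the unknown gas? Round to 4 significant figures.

26.03 g/mol

Using Graham's law: t_X/t_SO₂ = √(M_X/M_SO₂).
371/582 = 0.6375 = √(M_X/64.07)
M_X = 64.07 × 0.6375² = 64.07 × 0.4064 = 26.03 g/mol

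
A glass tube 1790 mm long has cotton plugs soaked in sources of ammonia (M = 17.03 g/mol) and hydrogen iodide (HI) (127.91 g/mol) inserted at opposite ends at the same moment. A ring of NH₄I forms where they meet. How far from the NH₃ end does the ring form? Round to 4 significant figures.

Distances travelled in equal time are proportional to diffusion rates, so d_NH₃/d_HI = √(M_HI/M_NH₃) = √(127.91/17.03) = 2.741.
With d_NH₃ + d_HI = 1790 mm, d_HI = 1790/(1 + 2.741) = 478.5 mm.
d_NH₃ = 1790 − 478.5 = 1311 mm.

1311 mm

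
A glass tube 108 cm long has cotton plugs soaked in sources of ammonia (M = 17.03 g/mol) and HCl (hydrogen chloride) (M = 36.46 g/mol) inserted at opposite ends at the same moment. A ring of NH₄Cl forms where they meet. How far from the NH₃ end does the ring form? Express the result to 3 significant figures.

Distances travelled in equal time are proportional to diffusion rates, so d_NH₃/d_HCl = √(M_HCl/M_NH₃) = √(36.46/17.03) = 1.463.
With d_NH₃ + d_HCl = 108 cm, d_HCl = 108/(1 + 1.463) = 43.85 cm.
d_NH₃ = 108 − 43.85 = 64.2 cm.

64.2 cm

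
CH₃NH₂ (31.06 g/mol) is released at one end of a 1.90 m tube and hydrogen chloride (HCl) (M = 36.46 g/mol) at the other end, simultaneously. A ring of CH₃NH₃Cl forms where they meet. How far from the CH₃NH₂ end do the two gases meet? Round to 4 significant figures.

Graham's law gives d_CH₃NH₂/d_HCl = rate_CH₃NH₂/rate_HCl = √(M_HCl/M_CH₃NH₂) = √(36.46/31.06) = 1.083.
With d_CH₃NH₂ + d_HCl = 1.90 m, d_HCl = 1.90/(1 + 1.083) = 0.9120 m.
d_CH₃NH₂ = 1.90 − 0.9120 = 0.9880 m.

0.9880 m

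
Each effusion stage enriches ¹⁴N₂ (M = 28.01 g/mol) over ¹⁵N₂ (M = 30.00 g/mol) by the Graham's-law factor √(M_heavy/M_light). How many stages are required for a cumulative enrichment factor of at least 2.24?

24

Single-stage factor α = √(30.00/28.01), so ln α = ½ ln(1.07105) = 0.03432.
Need α^N ≥ 2.24 ⇒ N ≥ ln(2.24) / ln α = 0.8065 / 0.03432 = 23.50.
So at least 24 stages are needed.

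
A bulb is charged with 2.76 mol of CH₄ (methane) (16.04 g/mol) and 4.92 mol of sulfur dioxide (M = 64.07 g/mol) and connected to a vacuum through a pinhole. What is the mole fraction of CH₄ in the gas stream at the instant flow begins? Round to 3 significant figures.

0.529

Effusion rate of each component ∝ n_i/√M_i (partial pressure × 1/√M).
Mole fraction of CH₄ in the effusate = (n_CH₄/√M_CH₄) / (n_CH₄/√M_CH₄ + n_SO₂/√M_SO₂)
= (2.76/√16.04) / (2.76/√16.04 + 4.92/√64.07) = 0.6891/(0.6891 + 0.6147) = 0.529.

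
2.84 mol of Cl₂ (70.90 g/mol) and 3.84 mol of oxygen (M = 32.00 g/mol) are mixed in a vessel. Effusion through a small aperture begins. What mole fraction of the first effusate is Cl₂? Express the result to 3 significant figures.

The effusion rate of species i is ∝ p_i/√M_i ∝ n_i/√M_i.
x_Cl₂(eff) = (n_Cl₂/√M_Cl₂) / (n_Cl₂/√M_Cl₂ + n_O₂/√M_O₂)
= (2.84/√70.90) / (2.84/√70.90 + 3.84/√32.00) = 0.3373/(0.3373 + 0.6788) = 0.332.

0.332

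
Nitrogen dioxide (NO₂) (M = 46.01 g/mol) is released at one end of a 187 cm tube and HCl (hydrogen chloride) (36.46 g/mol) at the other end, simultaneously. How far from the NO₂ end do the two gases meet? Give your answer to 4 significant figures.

Distances travelled in equal time are proportional to diffusion rates, so d_NO₂/d_HCl = √(M_HCl/M_NO₂) = √(36.46/46.01) = 0.8902.
With d_NO₂ + d_HCl = 187 cm, d_HCl = 187/(1 + 0.8902) = 98.93 cm.
d_NO₂ = 187 − 98.93 = 88.07 cm.

88.07 cm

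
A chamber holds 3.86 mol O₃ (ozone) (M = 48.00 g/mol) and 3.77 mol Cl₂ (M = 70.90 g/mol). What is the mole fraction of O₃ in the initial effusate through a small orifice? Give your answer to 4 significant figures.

0.5544

Rate_i ∝ x_i/√M_i (Graham's law weighted by mole fraction), so the effusate composition follows n_i/√M_i.
So x_O₃ in the escaping gas = (n_O₃/√M_O₃) / Σ(n_i/√M_i)
= (3.86/√48.00) / (3.86/√48.00 + 3.77/√70.90) = 0.5571/(0.5571 + 0.4477) = 0.5544.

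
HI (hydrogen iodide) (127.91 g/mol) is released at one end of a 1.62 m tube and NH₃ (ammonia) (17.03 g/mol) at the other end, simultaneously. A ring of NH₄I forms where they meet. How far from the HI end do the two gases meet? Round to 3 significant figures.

Graham's law gives d_HI/d_NH₃ = rate_HI/rate_NH₃ = √(M_NH₃/M_HI) = √(17.03/127.91) = 0.3649.
With d_HI + d_NH₃ = 1.62 m, d_NH₃ = 1.62/(1 + 0.3649) = 1.187 m.
d_HI = 1.62 − 1.187 = 0.433 m.

0.433 m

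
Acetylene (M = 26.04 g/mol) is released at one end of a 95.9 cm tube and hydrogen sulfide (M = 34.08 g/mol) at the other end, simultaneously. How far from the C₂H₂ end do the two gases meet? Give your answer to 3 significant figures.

Graham's law gives d_C₂H₂/d_H₂S = rate_C₂H₂/rate_H₂S = √(M_H₂S/M_C₂H₂) = √(34.08/26.04) = 1.144.
With d_C₂H₂ + d_H₂S = 95.9 cm, d_H₂S = 95.9/(1 + 1.144) = 44.73 cm.
d_C₂H₂ = 95.9 − 44.73 = 51.2 cm.

51.2 cm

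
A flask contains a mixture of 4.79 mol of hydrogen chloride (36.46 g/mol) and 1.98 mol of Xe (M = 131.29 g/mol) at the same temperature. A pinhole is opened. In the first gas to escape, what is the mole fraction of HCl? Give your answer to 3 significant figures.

The effusion rate of species i is ∝ p_i/√M_i ∝ n_i/√M_i.
Mole fraction of HCl in the effusate = (n_HCl/√M_HCl) / (n_HCl/√M_HCl + n_Xe/√M_Xe)
= (4.79/√36.46) / (4.79/√36.46 + 1.98/√131.29) = 0.7933/(0.7933 + 0.1728) = 0.821.

0.821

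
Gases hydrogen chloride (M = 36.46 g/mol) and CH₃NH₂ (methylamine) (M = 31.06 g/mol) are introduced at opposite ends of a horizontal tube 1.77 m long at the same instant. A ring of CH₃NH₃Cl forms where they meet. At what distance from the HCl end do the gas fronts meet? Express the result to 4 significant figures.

0.8496 m

Graham's law gives d_HCl/d_CH₃NH₂ = rate_HCl/rate_CH₃NH₂ = √(M_CH₃NH₂/M_HCl) = √(31.06/36.46) = 0.9230.
With d_HCl + d_CH₃NH₂ = 1.77 m, d_CH₃NH₂ = 1.77/(1 + 0.9230) = 0.9204 m.
d_HCl = 1.77 − 0.9204 = 0.8496 m.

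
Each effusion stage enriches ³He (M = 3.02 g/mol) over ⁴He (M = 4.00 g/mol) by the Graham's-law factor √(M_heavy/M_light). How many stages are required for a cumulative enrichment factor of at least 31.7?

Per stage α = (4.00/3.02)^(1/2) = 1.32450^0.5, giving ln α = 0.1405.
Need α^N ≥ 31.7 ⇒ N ≥ ln(31.7) / ln α = 3.456 / 0.1405 = 24.60.
Rounding up, N = 25 stages.

25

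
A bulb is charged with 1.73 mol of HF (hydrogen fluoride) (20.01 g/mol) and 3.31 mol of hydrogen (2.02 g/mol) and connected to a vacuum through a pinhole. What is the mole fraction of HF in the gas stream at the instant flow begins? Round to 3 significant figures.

Effusion rate of each component ∝ n_i/√M_i (partial pressure × 1/√M).
So x_HF in the escaping gas = (n_HF/√M_HF) / Σ(n_i/√M_i)
= (1.73/√20.01) / (1.73/√20.01 + 3.31/√2.02) = 0.3867/(0.3867 + 2.329) = 0.142.

0.142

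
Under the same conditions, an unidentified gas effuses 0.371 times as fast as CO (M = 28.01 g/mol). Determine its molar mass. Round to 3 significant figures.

204 g/mol

From Graham's law, rate_X/rate_CO = √(M_CO/M_X).
0.371 = √(28.01/M_X)
M_X = 28.01 / 0.371² = 28.01 / 0.1376 = 204 g/mol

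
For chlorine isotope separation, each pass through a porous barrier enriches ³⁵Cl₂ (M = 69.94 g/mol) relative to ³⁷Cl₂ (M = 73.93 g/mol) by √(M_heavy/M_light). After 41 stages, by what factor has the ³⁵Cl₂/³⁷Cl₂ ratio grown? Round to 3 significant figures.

Overall factor = α^41 with α = √(73.93/69.94), i.e. (73.93/69.94)^(41/2).
= 1.05705^(41/2) = 3.12.

3.12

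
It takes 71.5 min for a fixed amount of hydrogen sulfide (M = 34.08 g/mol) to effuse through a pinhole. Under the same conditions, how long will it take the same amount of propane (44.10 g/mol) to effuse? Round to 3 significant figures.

Using Graham's law: t_C₃H₈/t_H₂S = √(M_C₃H₈/M_H₂S) = √(44.10/34.08) = √1.294 = 1.138.
So the time for C₃H₈ is 71.5 × 1.138 = 81.3 min.

81.3 min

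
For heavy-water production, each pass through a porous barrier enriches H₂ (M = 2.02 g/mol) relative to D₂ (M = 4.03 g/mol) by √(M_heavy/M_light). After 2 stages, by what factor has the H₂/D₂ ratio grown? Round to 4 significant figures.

1.995

After 2 stages the ratio has grown by (√(4.03/2.02))^2 = (4.03/2.02)^(2/2).
= 1.99505^1 = 1.995.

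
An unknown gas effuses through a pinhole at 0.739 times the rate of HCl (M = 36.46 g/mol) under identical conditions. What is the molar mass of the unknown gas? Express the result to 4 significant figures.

Using Graham's law: rate_X/rate_HCl = √(M_HCl/M_X).
0.739 = √(36.46/M_X)
M_X = 36.46 / 0.739² = 36.46 / 0.5461 = 66.76 g/mol

66.76 g/mol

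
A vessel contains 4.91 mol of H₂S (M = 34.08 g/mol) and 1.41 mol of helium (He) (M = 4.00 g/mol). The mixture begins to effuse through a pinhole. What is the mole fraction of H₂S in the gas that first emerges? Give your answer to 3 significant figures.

Each component's effusion rate ∝ (its partial pressure)·(1/√M) ∝ n_i/√M_i.
Mole fraction of H₂S in the effusate = (n_H₂S/√M_H₂S) / (n_H₂S/√M_H₂S + n_He/√M_He)
= (4.91/√34.08) / (4.91/√34.08 + 1.41/√4.00) = 0.8411/(0.8411 + 0.7050) = 0.544.

0.544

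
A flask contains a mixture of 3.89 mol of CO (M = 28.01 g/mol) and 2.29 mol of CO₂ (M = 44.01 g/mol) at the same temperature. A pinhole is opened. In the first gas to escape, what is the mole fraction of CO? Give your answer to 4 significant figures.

The effusion rate of species i is ∝ p_i/√M_i ∝ n_i/√M_i.
Mole fraction of CO in the effusate = (n_CO/√M_CO) / (n_CO/√M_CO + n_CO₂/√M_CO₂)
= (3.89/√28.01) / (3.89/√28.01 + 2.29/√44.01) = 0.7350/(0.7350 + 0.3452) = 0.6804.

0.6804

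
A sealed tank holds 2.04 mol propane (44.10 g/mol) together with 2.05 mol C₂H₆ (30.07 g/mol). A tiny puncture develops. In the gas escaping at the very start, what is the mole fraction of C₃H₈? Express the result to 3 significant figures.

0.451

Rate_i ∝ x_i/√M_i (Graham's law weighted by mole fraction), so the effusate composition follows n_i/√M_i.
Mole fraction of C₃H₈ in the effusate = (n_C₃H₈/√M_C₃H₈) / (n_C₃H₈/√M_C₃H₈ + n_C₂H₆/√M_C₂H₆)
= (2.04/√44.10) / (2.04/√44.10 + 2.05/√30.07) = 0.3072/(0.3072 + 0.3738) = 0.451.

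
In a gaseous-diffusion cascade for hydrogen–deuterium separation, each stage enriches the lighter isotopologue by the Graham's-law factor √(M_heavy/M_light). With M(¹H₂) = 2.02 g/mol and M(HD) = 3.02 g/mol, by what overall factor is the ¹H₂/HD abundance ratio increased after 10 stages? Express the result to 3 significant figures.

Each stage multiplies the ratio by α = √(3.02/2.02), so after 10 stages the overall factor is α^10 = (3.02/2.02)^(10/2).
= 1.49505^5 = 7.47.

7.47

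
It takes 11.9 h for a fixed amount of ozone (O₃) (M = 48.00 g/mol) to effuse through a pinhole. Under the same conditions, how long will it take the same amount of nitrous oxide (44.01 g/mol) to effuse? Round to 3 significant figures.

Using Graham's law: t_N₂O/t_O₃ = √(M_N₂O/M_O₃) = √(44.01/48.00) = √0.9169 = 0.9575.
So the time for N₂O is 11.9 × 0.9575 = 11.4 h.

11.4 h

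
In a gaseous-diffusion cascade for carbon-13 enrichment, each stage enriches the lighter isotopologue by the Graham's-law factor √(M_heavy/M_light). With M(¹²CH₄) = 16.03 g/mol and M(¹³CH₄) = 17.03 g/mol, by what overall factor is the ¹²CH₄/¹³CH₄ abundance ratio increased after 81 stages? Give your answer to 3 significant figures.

11.6

The single-stage factor is √(M_heavy/M_light), so 81 stages give [√(17.03/16.03)]^81 = (17.03/16.03)^(81/2).
= 1.06238^(81/2) = 11.6.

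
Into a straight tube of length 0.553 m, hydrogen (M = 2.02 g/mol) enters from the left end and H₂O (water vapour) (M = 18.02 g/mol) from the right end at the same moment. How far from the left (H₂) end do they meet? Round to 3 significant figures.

Graham's law gives d_H₂/d_H₂O = rate_H₂/rate_H₂O = √(M_H₂O/M_H₂) = √(18.02/2.02) = 2.987.
With d_H₂ + d_H₂O = 0.553 m, d_H₂O = 0.553/(1 + 2.987) = 0.1387 m.
d_H₂ = 0.553 − 0.1387 = 0.414 m.

0.414 m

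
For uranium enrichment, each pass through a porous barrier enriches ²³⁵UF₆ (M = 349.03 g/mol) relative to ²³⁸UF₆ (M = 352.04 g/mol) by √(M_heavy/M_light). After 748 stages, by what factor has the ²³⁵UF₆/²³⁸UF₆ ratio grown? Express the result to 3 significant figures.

24.8

Overall factor = α^748 with α = √(352.04/349.03), i.e. (352.04/349.03)^(748/2).
= 1.00862^374 = 24.8.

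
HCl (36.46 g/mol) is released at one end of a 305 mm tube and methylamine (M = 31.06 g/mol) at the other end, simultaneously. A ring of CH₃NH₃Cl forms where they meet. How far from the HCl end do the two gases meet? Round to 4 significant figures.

Distances travelled in equal time are proportional to diffusion rates, so d_HCl/d_CH₃NH₂ = √(M_CH₃NH₂/M_HCl) = √(31.06/36.46) = 0.9230.
With d_HCl + d_CH₃NH₂ = 305 mm, d_CH₃NH₂ = 305/(1 + 0.9230) = 158.6 mm.
d_HCl = 305 − 158.6 = 146.4 mm.

146.4 mm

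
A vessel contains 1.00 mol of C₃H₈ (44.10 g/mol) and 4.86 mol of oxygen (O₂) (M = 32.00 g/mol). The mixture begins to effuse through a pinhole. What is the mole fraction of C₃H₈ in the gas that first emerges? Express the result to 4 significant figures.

0.1491

Each component's effusion rate ∝ (its partial pressure)·(1/√M) ∝ n_i/√M_i.
So x_C₃H₈ in the escaping gas = (n_C₃H₈/√M_C₃H₈) / Σ(n_i/√M_i)
= (1.00/√44.10) / (1.00/√44.10 + 4.86/√32.00) = 0.1506/(0.1506 + 0.8591) = 0.1491.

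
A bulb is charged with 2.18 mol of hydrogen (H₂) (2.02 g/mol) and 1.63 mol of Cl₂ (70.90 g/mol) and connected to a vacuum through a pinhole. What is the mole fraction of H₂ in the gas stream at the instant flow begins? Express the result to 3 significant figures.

0.888

Effusion rate of each component ∝ n_i/√M_i (partial pressure × 1/√M).
Mole fraction of H₂ in the effusate = (n_H₂/√M_H₂) / (n_H₂/√M_H₂ + n_Cl₂/√M_Cl₂)
= (2.18/√2.02) / (2.18/√2.02 + 1.63/√70.90) = 1.534/(1.534 + 0.1936) = 0.888.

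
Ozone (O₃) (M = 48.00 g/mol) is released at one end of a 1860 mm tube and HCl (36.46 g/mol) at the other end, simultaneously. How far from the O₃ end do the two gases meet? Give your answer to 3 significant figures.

In equal time, each gas travels a distance ∝ its rate ∝ 1/√M, so d_O₃/d_HCl = √(M_HCl/M_O₃) = √(36.46/48.00) = 0.8715.
With d_O₃ + d_HCl = 1860 mm, d_HCl = 1860/(1 + 0.8715) = 993.8 mm.
d_O₃ = 1860 − 993.8 = 866 mm.

866 mm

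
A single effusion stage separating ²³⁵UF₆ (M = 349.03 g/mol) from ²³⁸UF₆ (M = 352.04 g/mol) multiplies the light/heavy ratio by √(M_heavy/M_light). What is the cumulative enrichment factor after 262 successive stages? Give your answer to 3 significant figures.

3.08

The single-stage factor is √(M_heavy/M_light), so 262 stages give [√(352.04/349.03)]^262 = (352.04/349.03)^(262/2).
= 1.00862^131 = 3.08.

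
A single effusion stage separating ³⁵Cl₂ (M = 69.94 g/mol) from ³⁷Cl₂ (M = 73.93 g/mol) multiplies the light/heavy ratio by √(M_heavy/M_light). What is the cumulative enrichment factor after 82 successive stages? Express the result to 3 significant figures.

The single-stage factor is √(M_heavy/M_light), so 82 stages give [√(73.93/69.94)]^82 = (73.93/69.94)^(82/2).
= 1.05705^41 = 9.73.

9.73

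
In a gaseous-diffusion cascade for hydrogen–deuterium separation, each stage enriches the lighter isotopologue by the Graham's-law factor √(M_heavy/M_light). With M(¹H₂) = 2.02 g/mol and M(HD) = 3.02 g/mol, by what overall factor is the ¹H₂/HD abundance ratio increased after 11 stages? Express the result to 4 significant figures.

Overall factor = α^11 with α = √(3.02/2.02), i.e. (3.02/2.02)^(11/2).
= 1.49505^(11/2) = 9.133.

9.133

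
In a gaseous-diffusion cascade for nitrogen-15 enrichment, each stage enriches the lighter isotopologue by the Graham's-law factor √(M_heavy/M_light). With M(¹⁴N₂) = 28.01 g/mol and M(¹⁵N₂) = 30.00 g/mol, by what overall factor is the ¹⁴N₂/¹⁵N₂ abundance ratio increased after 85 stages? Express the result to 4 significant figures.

Each stage multiplies the ratio by α = √(30.00/28.01), so after 85 stages the overall factor is α^85 = (30.00/28.01)^(85/2).
= 1.07105^(85/2) = 18.49.

18.49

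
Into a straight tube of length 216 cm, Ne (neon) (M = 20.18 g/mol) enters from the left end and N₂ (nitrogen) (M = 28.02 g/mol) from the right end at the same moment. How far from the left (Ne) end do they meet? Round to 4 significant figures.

116.8 cm

Graham's law gives d_Ne/d_N₂ = rate_Ne/rate_N₂ = √(M_N₂/M_Ne) = √(28.02/20.18) = 1.178.
With d_Ne + d_N₂ = 216 cm, d_N₂ = 216/(1 + 1.178) = 99.16 cm.
d_Ne = 216 − 99.16 = 116.8 cm.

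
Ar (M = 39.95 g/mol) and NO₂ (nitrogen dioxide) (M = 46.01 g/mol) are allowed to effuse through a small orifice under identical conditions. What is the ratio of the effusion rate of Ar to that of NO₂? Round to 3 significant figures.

1.07

Since effusion rate ∝ 1/√M, rate_Ar/rate_NO₂ = √(M_NO₂/M_Ar) = √(46.01/39.95) = √1.152 = 1.07.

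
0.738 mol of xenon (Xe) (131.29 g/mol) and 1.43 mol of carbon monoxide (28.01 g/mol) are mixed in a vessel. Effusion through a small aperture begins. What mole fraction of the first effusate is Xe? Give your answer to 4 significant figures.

Each component's effusion rate ∝ (its partial pressure)·(1/√M) ∝ n_i/√M_i.
x_Xe(eff) = (n_Xe/√M_Xe) / (n_Xe/√M_Xe + n_CO/√M_CO)
= (0.738/√131.29) / (0.738/√131.29 + 1.43/√28.01) = 0.06441/(0.06441 + 0.2702) = 0.1925.

0.1925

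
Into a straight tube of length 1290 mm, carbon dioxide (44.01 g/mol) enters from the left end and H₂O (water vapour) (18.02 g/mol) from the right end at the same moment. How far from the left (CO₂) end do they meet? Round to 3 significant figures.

Graham's law gives d_CO₂/d_H₂O = rate_CO₂/rate_H₂O = √(M_H₂O/M_CO₂) = √(18.02/44.01) = 0.6399.
With d_CO₂ + d_H₂O = 1290 mm, d_H₂O = 1290/(1 + 0.6399) = 786.6 mm.
d_CO₂ = 1290 − 786.6 = 503 mm.

503 mm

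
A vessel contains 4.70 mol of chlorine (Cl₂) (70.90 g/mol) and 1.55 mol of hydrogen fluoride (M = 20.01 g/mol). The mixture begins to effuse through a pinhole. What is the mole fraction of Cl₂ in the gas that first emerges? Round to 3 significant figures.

0.617

Effusion rate of each component ∝ n_i/√M_i (partial pressure × 1/√M).
So x_Cl₂ in the escaping gas = (n_Cl₂/√M_Cl₂) / Σ(n_i/√M_i)
= (4.70/√70.90) / (4.70/√70.90 + 1.55/√20.01) = 0.5582/(0.5582 + 0.3465) = 0.617.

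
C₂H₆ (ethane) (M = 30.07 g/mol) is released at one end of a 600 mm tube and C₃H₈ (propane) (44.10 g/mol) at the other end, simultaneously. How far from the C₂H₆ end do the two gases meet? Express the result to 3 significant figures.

329 mm

Graham's law gives d_C₂H₆/d_C₃H₈ = rate_C₂H₆/rate_C₃H₈ = √(M_C₃H₈/M_C₂H₆) = √(44.10/30.07) = 1.211.
With d_C₂H₆ + d_C₃H₈ = 600 mm, d_C₃H₈ = 600/(1 + 1.211) = 271.4 mm.
d_C₂H₆ = 600 − 271.4 = 329 mm.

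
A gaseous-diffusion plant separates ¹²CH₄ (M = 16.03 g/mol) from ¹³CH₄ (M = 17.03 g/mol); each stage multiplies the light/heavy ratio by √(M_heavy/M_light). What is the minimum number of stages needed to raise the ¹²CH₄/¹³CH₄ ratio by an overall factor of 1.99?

With α = √(17.03/16.03) per stage, ln α = ½ ln(1.06238) = 0.03026.
Need α^N ≥ 1.99 ⇒ N ≥ ln(1.99) / ln α = 0.6881 / 0.03026 = 22.74.
So at least 23 stages are needed.

23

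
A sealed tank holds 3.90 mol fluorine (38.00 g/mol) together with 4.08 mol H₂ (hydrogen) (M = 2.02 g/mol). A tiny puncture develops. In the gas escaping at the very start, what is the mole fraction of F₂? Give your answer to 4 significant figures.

0.1806

Rate_i ∝ x_i/√M_i (Graham's law weighted by mole fraction), so the effusate composition follows n_i/√M_i.
So x_F₂ in the escaping gas = (n_F₂/√M_F₂) / Σ(n_i/√M_i)
= (3.90/√38.00) / (3.90/√38.00 + 4.08/√2.02) = 0.6327/(0.6327 + 2.871) = 0.1806.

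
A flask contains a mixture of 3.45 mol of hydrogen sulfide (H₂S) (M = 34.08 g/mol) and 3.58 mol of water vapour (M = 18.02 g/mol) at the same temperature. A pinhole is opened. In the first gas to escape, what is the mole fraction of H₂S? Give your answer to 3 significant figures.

0.412

Effusion rate of each component ∝ n_i/√M_i (partial pressure × 1/√M).
x_H₂S(eff) = (n_H₂S/√M_H₂S) / (n_H₂S/√M_H₂S + n_H₂O/√M_H₂O)
= (3.45/√34.08) / (3.45/√34.08 + 3.58/√18.02) = 0.5910/(0.5910 + 0.8433) = 0.412.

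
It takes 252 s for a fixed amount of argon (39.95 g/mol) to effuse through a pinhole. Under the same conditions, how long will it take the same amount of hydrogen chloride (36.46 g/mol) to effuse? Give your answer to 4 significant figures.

By Graham's law, t_HCl/t_Ar = √(M_HCl/M_Ar) = √(36.46/39.95) = √0.9126 = 0.9553.
So the time for HCl is 252 × 0.9553 = 240.7 s.

240.7 s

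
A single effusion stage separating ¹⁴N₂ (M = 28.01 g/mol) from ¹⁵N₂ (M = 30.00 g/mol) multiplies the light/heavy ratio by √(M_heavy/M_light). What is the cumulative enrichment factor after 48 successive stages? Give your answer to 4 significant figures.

Each stage multiplies the ratio by α = √(30.00/28.01), so after 48 stages the overall factor is α^48 = (30.00/28.01)^(48/2).
= 1.07105^24 = 5.193.

5.193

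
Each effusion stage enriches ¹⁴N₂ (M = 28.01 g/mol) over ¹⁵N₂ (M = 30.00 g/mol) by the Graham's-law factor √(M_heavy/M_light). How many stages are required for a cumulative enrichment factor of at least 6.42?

55

Single-stage factor α = √(30.00/28.01), so ln α = ½ ln(1.07105) = 0.03432.
Need α^N ≥ 6.42 ⇒ N ≥ ln(6.42) / ln α = 1.859 / 0.03432 = 54.18.
So at least 55 stages are needed.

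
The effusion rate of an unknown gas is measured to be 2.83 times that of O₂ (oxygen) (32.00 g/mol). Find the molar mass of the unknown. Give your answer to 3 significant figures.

Since effusion rate ∝ 1/√M, rate_X/rate_O₂ = √(M_O₂/M_X).
2.83 = √(32.00/M_X)
M_X = 32.00 / 2.83² = 32.00 / 8.009 = 4.00 g/mol

4.00 g/mol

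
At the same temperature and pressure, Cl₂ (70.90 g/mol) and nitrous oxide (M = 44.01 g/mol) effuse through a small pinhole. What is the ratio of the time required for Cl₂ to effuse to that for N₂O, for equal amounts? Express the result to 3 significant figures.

1.27

Using Graham's law: t_Cl₂/t_N₂O = √(M_Cl₂/M_N₂O) = √(70.90/44.01) = √1.611 = 1.27.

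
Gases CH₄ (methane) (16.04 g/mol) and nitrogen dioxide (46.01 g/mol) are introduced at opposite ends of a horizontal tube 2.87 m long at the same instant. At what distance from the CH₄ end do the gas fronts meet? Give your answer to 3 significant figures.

1.80 m

Graham's law gives d_CH₄/d_NO₂ = rate_CH₄/rate_NO₂ = √(M_NO₂/M_CH₄) = √(46.01/16.04) = 1.694.
With d_CH₄ + d_NO₂ = 2.87 m, d_NO₂ = 2.87/(1 + 1.694) = 1.065 m.
d_CH₄ = 2.87 − 1.065 = 1.80 m.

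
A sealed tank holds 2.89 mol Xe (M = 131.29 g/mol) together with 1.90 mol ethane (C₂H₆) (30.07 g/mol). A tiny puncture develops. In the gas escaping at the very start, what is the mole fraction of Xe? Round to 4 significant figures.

The effusion rate of species i is ∝ p_i/√M_i ∝ n_i/√M_i.
So x_Xe in the escaping gas = (n_Xe/√M_Xe) / Σ(n_i/√M_i)
= (2.89/√131.29) / (2.89/√131.29 + 1.90/√30.07) = 0.2522/(0.2522 + 0.3465) = 0.4213.

0.4213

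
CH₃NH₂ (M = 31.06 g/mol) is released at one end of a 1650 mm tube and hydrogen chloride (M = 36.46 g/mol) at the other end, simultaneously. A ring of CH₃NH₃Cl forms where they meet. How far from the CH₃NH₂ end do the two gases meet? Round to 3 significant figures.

858 mm

In equal time, each gas travels a distance ∝ its rate ∝ 1/√M, so d_CH₃NH₂/d_HCl = √(M_HCl/M_CH₃NH₂) = √(36.46/31.06) = 1.083.
With d_CH₃NH₂ + d_HCl = 1650 mm, d_HCl = 1650/(1 + 1.083) = 792.0 mm.
d_CH₃NH₂ = 1650 − 792.0 = 858 mm.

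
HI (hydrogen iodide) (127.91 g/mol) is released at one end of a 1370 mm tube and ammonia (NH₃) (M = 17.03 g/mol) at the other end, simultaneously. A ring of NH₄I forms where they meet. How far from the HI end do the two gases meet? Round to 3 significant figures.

Graham's law gives d_HI/d_NH₃ = rate_HI/rate_NH₃ = √(M_NH₃/M_HI) = √(17.03/127.91) = 0.3649.
With d_HI + d_NH₃ = 1370 mm, d_NH₃ = 1370/(1 + 0.3649) = 1004 mm.
d_HI = 1370 − 1004 = 366 mm.

366 mm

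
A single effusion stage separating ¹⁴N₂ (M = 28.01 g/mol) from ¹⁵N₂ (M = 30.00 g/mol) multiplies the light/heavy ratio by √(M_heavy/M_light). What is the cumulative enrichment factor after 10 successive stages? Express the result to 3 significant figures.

After 10 stages the ratio has grown by (√(30.00/28.01))^10 = (30.00/28.01)^(10/2).
= 1.07105^5 = 1.41.

1.41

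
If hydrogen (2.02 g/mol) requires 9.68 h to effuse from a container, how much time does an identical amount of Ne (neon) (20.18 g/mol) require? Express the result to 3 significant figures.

30.6 h

Graham's law gives t_Ne/t_H₂ = √(M_Ne/M_H₂) = √(20.18/2.02) = √9.990 = 3.161.
So the time for Ne is 9.68 × 3.161 = 30.6 h.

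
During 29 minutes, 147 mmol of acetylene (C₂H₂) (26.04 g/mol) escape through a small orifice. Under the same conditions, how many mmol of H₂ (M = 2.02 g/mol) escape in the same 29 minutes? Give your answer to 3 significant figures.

528 mmol

Using Graham's law: rate_H₂/rate_C₂H₂ = √(M_C₂H₂/M_H₂) = √(26.04/2.02) = √12.89 = 3.590.
So the amount for H₂ is 147 × 3.590 = 528 mmol.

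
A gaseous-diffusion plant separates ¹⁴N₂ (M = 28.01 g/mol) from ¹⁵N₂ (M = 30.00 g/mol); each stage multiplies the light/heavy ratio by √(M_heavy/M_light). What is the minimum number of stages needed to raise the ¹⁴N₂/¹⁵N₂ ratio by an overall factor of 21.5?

Per stage α = (30.00/28.01)^(1/2) = 1.07105^0.5, giving ln α = 0.03432.
Need α^N ≥ 21.5 ⇒ N ≥ ln(21.5) / ln α = 3.068 / 0.03432 = 89.40.
Minimum whole number of stages: N = 90.

90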